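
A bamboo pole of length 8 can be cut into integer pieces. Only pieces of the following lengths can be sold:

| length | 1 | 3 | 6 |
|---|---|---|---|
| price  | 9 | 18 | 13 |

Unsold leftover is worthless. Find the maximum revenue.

Build best[k] bottom-up: best[k] = max over allowed piece i of (p[i] + best[k−i]).
best[1] = 9
best[2] = 18  (first piece 1, then best[1]=9)
best[3] = max(9+18, 18+0) = 27
best[4] = max(9+27, 18+9) = 36
best[5] = max(9+36, 18+18) = 45
best[6] = max(9+45, 18+27, 13+0) = 54
best[7] = max(9+54, 18+36, 13+9) = 63
best[8] = max(9+63, 18+45, 13+18) = 72
One optimal cutting: 1 + 1 + 1 + 1 + 1 + 1 + 1 + 1 → $72.

72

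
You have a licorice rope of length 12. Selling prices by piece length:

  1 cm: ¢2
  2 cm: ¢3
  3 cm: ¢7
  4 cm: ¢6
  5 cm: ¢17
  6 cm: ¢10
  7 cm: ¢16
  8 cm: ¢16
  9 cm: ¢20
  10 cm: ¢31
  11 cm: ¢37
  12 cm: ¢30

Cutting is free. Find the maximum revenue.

39

Build r[k] bottom-up: r[k] = max over allowed piece i of (p[i] + r[k−i]).
r[1] = 2
r[2] = 4  (first piece 1, then r[1]=2)
r[3] = 7
r[4] = 9  (first piece 1, then r[3]=7)
r[5] = 17
r[6] = 19  (first piece 1, then r[5]=17)
r[7] = 21  (first piece 1, then r[6]=19)
r[8] = 24  (first piece 3, then r[5]=17)
r[9] = 26  (first piece 1, then r[8]=24)
r[10] = 34  (first piece 5, then r[5]=17)
r[11] = 37
r[12] = 39  (first piece 1, then r[11]=37)
One optimal cutting: 11 + 1 → ¢37 + ¢2 = ¢39.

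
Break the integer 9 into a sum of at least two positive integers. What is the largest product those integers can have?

27

Fill g[k] for k=2..9: at each k try every first piece i and multiply by the better of (k−i) uncut or g[k−i].
g[2] = 1·max(1,0) = 1·1 = 1
g[3] = max(1·2, 2·1) = 2
g[4] = max(1·3, 2·2, 3·1) = 4
g[5] = max(1·4, 2·3, 3·2, 4·1) = 6
g[6] = max(1·6, 2·4, 3·3, 4·2, 5·1) = 9
g[7] = max(1·9, 2·6, 3·4, 4·3, 5·2, 6·1) = 12
g[8] = max(1·12, 2·9, 3·6, …, 6·2, 7·1) = 18
g[9] = max(1·18, 2·12, 3·9, …, 7·2, 8·1) = 27
One optimal split: 3 + 3 + 3; product 3·3·3 = 27.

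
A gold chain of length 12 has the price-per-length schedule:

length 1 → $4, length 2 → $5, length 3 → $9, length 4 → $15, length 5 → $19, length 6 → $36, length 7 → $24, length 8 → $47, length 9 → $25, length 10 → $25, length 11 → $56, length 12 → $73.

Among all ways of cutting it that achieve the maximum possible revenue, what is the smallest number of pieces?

1

Consider every possible first cut. r[k] is the best of p[i]+r[k−i] over all sellable i≤k.
r[1] = 4
r[2] = 8  (first piece 1, then r[1]=4)
r[3] = 12  (first piece 1, then r[2]=8)
r[4] = 16  (first piece 1, then r[3]=12)
r[5] = 20  (first piece 1, then r[4]=16)
r[6] = 36
r[7] = 40  (first piece 1, then r[6]=36)
r[8] = 47
r[9] = 51  (first piece 1, then r[8]=47)
r[10] = 55  (first piece 1, then r[9]=51)
r[11] = 59  (first piece 1, then r[10]=55)
r[12] = 73
Maximum revenue is $73.
Now minimize piece count subject to staying optimal: for each k, pieces[k] = 1 + min over i with p[i]+r[k−i]=r[k] of pieces[k−i].
pieces[9] = 2
pieces[10] = 3
pieces[11] = 4
pieces[12] = 1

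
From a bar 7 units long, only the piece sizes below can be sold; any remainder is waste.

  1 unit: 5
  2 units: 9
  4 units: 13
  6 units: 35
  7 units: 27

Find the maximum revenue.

40

Consider every possible first cut. r[k] is the best of p[i]+r[k−i] over all sellable i≤k.
r[1] = 5
r[2] = max(5+5, 9+0) = 10
r[3] = max(5+10, 9+5) = 15
r[4] = max(5+15, 9+10, 13+0) = 20
r[5] = max(5+20, 9+15, 13+5) = 25
r[6] = max(5+25, 9+20, 13+10, 35+0) = 35
r[7] = max(5+35, 9+25, 13+15, 35+5, 27+0) = 40
One optimal cutting: 6 + 1 → 40.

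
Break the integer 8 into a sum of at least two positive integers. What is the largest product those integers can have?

Fill f[k] for k=2..8: at each k try every first piece i and multiply by the better of (k−i) uncut or f[k−i].
f[2] = 1×max(1,0) = 1×1 = 1
f[3] = 1×max(2,1) = 1×2 = 2
f[4] = 2×max(2,1) = 2×2 = 4
f[5] = 2×max(3,2) = 2×3 = 6
f[6] = 3×max(3,2) = 3×3 = 9
f[7] = 2×max(5,6) = 2×6 = 12
f[8] = 2×max(6,9) = 2×9 = 18
One optimal split: 3 + 3 + 2; product 3×3×2 = 18.

18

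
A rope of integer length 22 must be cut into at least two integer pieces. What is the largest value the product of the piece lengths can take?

Fill g[k] for k=2..22: at each k try every first piece i and multiply by the better of (k−i) uncut or g[k−i].
g[2] = 1×max(1,0) = 1×1 = 1
g[3] = max(1×2, 2×1) = 2
g[4] = max(1×3, 2×2, 3×1) = 4
g[5] = max(1×4, 2×3, 3×2, 4×1) = 6
g[6] = max(1×6, 2×4, 3×3, 4×2, 5×1) = 9
g[7] = max(1×9, 2×6, 3×4, 4×3, 5×2, 6×1) = 12
g[8] = max(1×12, 2×9, 3×6, …, 6×2, 7×1) = 18
g[9] = max(1×18, 2×12, 3×9, …, 7×2, 8×1) = 27
g[10] = max(1×27, 2×18, 3×12, …, 8×2, 9×1) = 36
g[11] = max(1×36, 2×27, 3×18, …, 9×2, 10×1) = 54
g[12] = max(1×54, 2×36, 3×27, …, 10×2, 11×1) = 81
g[13] = max(1×81, 2×54, 3×36, …, 11×2, 12×1) = 108
g[14] = max(1×108, 2×81, 3×54, …, 12×2, 13×1) = 162
g[15] = max(1×162, 2×108, 3×81, …, 13×2, 14×1) = 243
g[16] = max(1×243, 2×162, 3×108, …, 14×2, 15×1) = 324
g[17] = max(1×324, 2×243, 3×162, …, 15×2, 16×1) = 486
g[18] = max(1×486, 2×324, 3×243, …, 16×2, 17×1) = 729
g[19] = max(1×729, 2×486, 3×324, …, 17×2, 18×1) = 972
g[20] = max(1×972, 2×729, 3×486, …, 18×2, 19×1) = 1458
g[21] = max(1×1458, 2×972, 3×729, …, 19×2, 20×1) = 2187
g[22] = max(1×2187, 2×1458, 3×972, …, 20×2, 21×1) = 2916
One optimal split: 3 + 3 + 3 + 3 + 3 + 3 + 2 + 2; product 3×3×3×3×3×3×2×2 = 2916.

2916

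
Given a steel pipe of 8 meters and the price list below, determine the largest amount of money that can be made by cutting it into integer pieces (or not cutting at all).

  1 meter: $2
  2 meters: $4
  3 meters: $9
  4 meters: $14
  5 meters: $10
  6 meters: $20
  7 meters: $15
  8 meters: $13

28

Consider every possible first cut. best[k] is the best of p[i]+best[k−i] over all sellable i≤k.
best[1] = 2
best[2] = max(2+2, 4+0) = 4
best[3] = max(2+4, 4+2, 9+0) = 9
best[4] = max(2+9, 4+4, 9+2, 14+0) = 14
best[5] = max(2+14, 4+9, 9+4, 14+2, 10+0) = 16
best[6] = max(2+16, 4+14, 9+9, 14+4, 10+2, 20+0) = 20
best[7] = max(2+20, 4+16, 9+14, …, 20+2, 15+0) = 23
best[8] = max(2+23, 4+20, 9+16, …, 15+2, 13+0) = 28
One optimal cutting: 4 + 4 → $14 + $14 = $28.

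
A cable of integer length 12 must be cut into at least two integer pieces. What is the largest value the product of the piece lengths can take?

Fill m[k] for k=2..12: at each k try every first piece i and multiply by the better of (k−i) uncut or m[k−i].
Small cases: m[2]=1, m[3]=2, m[4]=4, m[5]=6, m[6]=9, m[7]=12.
m[8] = max(1*12, 2*9, 3*6, …, 6*2, 7*1) = 18
m[9] = max(1*18, 2*12, 3*9, …, 7*2, 8*1) = 27
m[10] = max(1*27, 2*18, 3*12, …, 8*2, 9*1) = 36
m[11] = max(1*36, 2*27, 3*18, …, 9*2, 10*1) = 54
m[12] = max(1*54, 2*36, 3*27, …, 10*2, 11*1) = 81
One optimal split: 3 + 3 + 3 + 3; product 3*3*3*3 = 81.

81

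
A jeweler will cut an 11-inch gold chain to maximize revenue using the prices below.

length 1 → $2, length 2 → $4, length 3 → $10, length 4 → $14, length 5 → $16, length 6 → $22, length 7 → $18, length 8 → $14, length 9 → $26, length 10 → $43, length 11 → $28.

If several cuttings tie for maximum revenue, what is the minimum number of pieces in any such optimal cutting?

Build r[k] bottom-up: r[k] = max over allowed piece i of (p[i] + r[k−i]).
r[1] = 2
r[2] = 4  (first piece 1, then r[1]=2)
r[3] = 10
r[4] = 14
r[5] = 16  (first piece 1, then r[4]=14)
r[6] = 22
r[7] = 24  (first piece 1, then r[6]=22)
r[8] = 28  (first piece 4, then r[4]=14)
r[9] = 32  (first piece 3, then r[6]=22)
r[10] = 43
r[11] = 45  (first piece 1, then r[10]=43)
Maximum revenue is $45.
Now minimize piece count subject to staying optimal: for each k, pieces[k] = 1 + min over i with p[i]+r[k−i]=r[k] of pieces[k−i].
pieces[8] = 2
pieces[9] = 2
pieces[10] = 1
pieces[11] = 2

2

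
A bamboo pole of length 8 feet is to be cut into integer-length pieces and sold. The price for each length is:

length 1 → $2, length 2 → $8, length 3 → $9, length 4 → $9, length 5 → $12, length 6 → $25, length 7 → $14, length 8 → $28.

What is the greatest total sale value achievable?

Build best[k] bottom-up: best[k] = max over allowed piece i of (p[i] + best[k−i]).
best[1] = 2
best[2] = 8
best[3] = 10  (first piece 1, then best[2]=8)
best[4] = 16  (first piece 2, then best[2]=8)
best[5] = 18  (first piece 1, then best[4]=16)
best[6] = 25
best[7] = 27  (first piece 1, then best[6]=25)
best[8] = 33  (first piece 2, then best[6]=25)
One optimal cutting: 6 + 2 → $25 + $8 = $33.

33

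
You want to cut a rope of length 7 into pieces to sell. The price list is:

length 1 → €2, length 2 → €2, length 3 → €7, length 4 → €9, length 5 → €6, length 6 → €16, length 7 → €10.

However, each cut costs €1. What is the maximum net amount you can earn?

Consider every possible first cut. net[k] is the best of p[i]+net[k−i] over all sellable i≤k, charging 1 whenever i<k.
net[1] = 2
net[2] = 3  (first piece 1, then net[1]=2)
net[3] = 7
net[4] = 9
net[5] = 10  (first piece 1, then net[4]=9)
net[6] = 16
net[7] = 17  (first piece 1, then net[6]=16)
One optimal plan: pieces 6 + 1 (1 cut) → €18 − €1 = €17.

17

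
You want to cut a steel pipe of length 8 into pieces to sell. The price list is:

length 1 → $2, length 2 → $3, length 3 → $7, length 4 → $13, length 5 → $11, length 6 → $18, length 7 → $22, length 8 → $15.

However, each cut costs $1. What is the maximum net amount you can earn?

Build v[k] bottom-up: v[k] = max over allowed piece i of (p[i] + v[k−i]) − 1 per cut.
v[1] = 2
v[2] = max(2+2-1, 3+0) = 3
v[3] = max(2+3-1, 3+2-1, 7+0) = 7
v[4] = max(2+7-1, 3+3-1, 7+2-1, 13+0) = 13
v[5] = max(2+13-1, 3+7-1, 7+3-1, 13+2-1, 11+0) = 14
v[6] = max(2+14-1, 3+13-1, 7+7-1, 13+3-1, 11+2-1, 18+0) = 18
v[7] = max(2+18-1, 3+14-1, 7+13-1, …, 18+2-1, 22+0) = 22
v[8] = max(2+22-1, 3+18-1, 7+14-1, …, 22+2-1, 15+0) = 25
One optimal plan: pieces 4 + 4 (1 cut) → $26 − $1 = $25.

25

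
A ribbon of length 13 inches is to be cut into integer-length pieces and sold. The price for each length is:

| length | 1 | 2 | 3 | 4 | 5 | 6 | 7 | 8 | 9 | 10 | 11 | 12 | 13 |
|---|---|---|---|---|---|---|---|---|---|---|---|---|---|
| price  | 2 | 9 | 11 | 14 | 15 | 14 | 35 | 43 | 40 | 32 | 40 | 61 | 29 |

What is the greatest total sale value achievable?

63

Let v[k] be the best obtainable value from length k. For each k, try every first piece i and keep the best of price[i] + v[k−i].
v[1] = 2
v[2] = max(2+2, 9+0) = 9
v[3] = max(2+9, 9+2, 11+0) = 11
v[4] = max(2+11, 9+9, 11+2, 14+0) = 18
v[5] = max(2+18, 9+11, 11+9, 14+2, 15+0) = 20
v[6] = max(2+20, 9+18, 11+11, 14+9, 15+2, 14+0) = 27
v[7] = max(2+27, 9+20, 11+18, …, 14+2, 35+0) = 35
v[8] = max(2+35, 9+27, 11+20, …, 35+2, 43+0) = 43
v[9] = max(2+43, 9+35, 11+27, …, 43+2, 40+0) = 45
v[10] = max(2+45, 9+43, 11+35, …, 40+2, 32+0) = 52
v[11] = max(2+52, 9+45, 11+43, …, 32+2, 40+0) = 54
v[12] = max(2+54, 9+52, 11+45, …, 40+2, 61+0) = 61
v[13] = max(2+61, 9+54, 11+52, …, 61+2, 29+0) = 63
One optimal cutting: 8 + 2 + 2 + 1 → ¢43 + ¢9 + ¢9 + ¢2 = ¢63.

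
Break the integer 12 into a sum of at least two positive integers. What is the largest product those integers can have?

Let g[k] be the best product for length k (with at least one cut). For each first piece i, the rest contributes max(k−i, g[k−i]).
Small cases: g[2]=1, g[3]=2, g[4]=4, g[5]=6.
g[6] = 3×max(3,2) = 3×3 = 9
g[7] = 2×max(5,6) = 2×6 = 12
g[8] = 2×max(6,9) = 2×9 = 18
g[9] = 3×max(6,9) = 3×9 = 27
g[10] = 2×max(8,18) = 2×18 = 36
g[11] = 2×max(9,27) = 2×27 = 54
g[12] = 3×max(9,27) = 3×27 = 81
One optimal split: 3 + 3 + 3 + 3; product 3×3×3×3 = 81.

81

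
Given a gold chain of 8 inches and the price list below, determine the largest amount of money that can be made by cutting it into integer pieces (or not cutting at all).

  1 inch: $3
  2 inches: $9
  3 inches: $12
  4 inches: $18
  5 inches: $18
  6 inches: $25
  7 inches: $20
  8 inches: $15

Build R[k] bottom-up: R[k] = max over allowed piece i of (p[i] + R[k−i]).
R[1] = 3
R[2] = max(3+3, 9+0) = 9
R[3] = max(3+9, 9+3, 12+0) = 12
R[4] = max(3+12, 9+9, 12+3, 18+0) = 18
R[5] = max(3+18, 9+12, 12+9, 18+3, 18+0) = 21
R[6] = max(3+21, 9+18, 12+12, 18+9, 18+3, 25+0) = 27
R[7] = max(3+27, 9+21, 12+18, …, 25+3, 20+0) = 30
R[8] = max(3+30, 9+27, 12+21, …, 20+3, 15+0) = 36
One optimal cutting: 2 + 2 + 2 + 2 → $9 + $9 + $9 + $9 = $36.

36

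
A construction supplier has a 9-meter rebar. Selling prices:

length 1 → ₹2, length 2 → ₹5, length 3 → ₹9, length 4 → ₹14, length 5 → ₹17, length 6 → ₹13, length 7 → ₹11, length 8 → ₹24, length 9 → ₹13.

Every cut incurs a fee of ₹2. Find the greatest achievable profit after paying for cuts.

29

Consider every possible first cut. net[k] is the best of p[i]+net[k−i] over all sellable i≤k, charging 2 whenever i<k.
net[1] = 2
net[2] = 5
net[3] = 9
net[4] = 14
net[5] = 17
net[6] = 17  (first piece 1, then net[5]=17)
net[7] = 21  (first piece 3, then net[4]=14)
net[8] = 26  (first piece 4, then net[4]=14)
net[9] = 29  (first piece 4, then net[5]=17)
One optimal plan: pieces 5 + 4 (1 cut) → ₹31 − ₹2 = ₹29.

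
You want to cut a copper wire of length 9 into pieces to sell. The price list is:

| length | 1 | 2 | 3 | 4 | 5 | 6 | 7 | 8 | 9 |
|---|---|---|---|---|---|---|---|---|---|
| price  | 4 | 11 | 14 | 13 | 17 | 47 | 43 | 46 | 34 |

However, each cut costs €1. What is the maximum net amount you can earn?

60

Consider every possible first cut. v[k] is the best of p[i]+v[k−i] over all sellable i≤k, charging 1 whenever i<k.
v[1] = 4
v[2] = max(4+4-1, 11+0) = 11
v[3] = max(4+11-1, 11+4-1, 14+0) = 14
v[4] = max(4+14-1, 11+11-1, 14+4-1, 13+0) = 21
v[5] = max(4+21-1, 11+14-1, 14+11-1, 13+4-1, 17+0) = 24
v[6] = max(4+24-1, 11+21-1, 14+14-1, 13+11-1, 17+4-1, 47+0) = 47
v[7] = max(4+47-1, 11+24-1, 14+21-1, …, 47+4-1, 43+0) = 50
v[8] = max(4+50-1, 11+47-1, 14+24-1, …, 43+4-1, 46+0) = 57
v[9] = max(4+57-1, 11+50-1, 14+47-1, …, 46+4-1, 34+0) = 60
One optimal plan: pieces 6 + 2 + 1 (2 cuts) → €62 − €2 = €60.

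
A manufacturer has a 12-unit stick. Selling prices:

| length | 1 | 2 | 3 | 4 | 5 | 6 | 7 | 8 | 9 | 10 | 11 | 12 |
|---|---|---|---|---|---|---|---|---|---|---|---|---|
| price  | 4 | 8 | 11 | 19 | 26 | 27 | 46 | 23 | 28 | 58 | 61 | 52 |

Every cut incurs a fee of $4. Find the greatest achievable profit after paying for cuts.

Consider every possible first cut. r[k] is the best of p[i]+r[k−i] over all sellable i≤k, charging 4 whenever i<k.
r[1] = 4
r[2] = max(4+4-4, 8+0) = 8
r[3] = max(4+8-4, 8+4-4, 11+0) = 11
r[4] = max(4+11-4, 8+8-4, 11+4-4, 19+0) = 19
r[5] = max(4+19-4, 8+11-4, 11+8-4, 19+4-4, 26+0) = 26
r[6] = max(4+26-4, 8+19-4, 11+11-4, 19+8-4, 26+4-4, 27+0) = 27
r[7] = max(4+27-4, 8+26-4, 11+19-4, …, 27+4-4, 46+0) = 46
r[8] = max(4+46-4, 8+27-4, 11+26-4, …, 46+4-4, 23+0) = 46
r[9] = max(4+46-4, 8+46-4, 11+27-4, …, 23+4-4, 28+0) = 50
r[10] = max(4+50-4, 8+46-4, 11+46-4, …, 28+4-4, 58+0) = 58
r[11] = max(4+58-4, 8+50-4, 11+46-4, …, 58+4-4, 61+0) = 61
r[12] = max(4+61-4, 8+58-4, 11+50-4, …, 61+4-4, 52+0) = 68
One optimal plan: pieces 7 + 5 (1 cut) → $72 − $4 = $68.

68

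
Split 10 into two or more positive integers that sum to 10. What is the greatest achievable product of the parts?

36

Define m[k] = max over 1≤i<k of i · max(k−i, m[k−i]); the inner max lets the remainder stay uncut if that's better.
m[2] = 1×max(1,0) = 1×1 = 1
m[3] = 1×max(2,1) = 1×2 = 2
m[4] = 2×max(2,1) = 2×2 = 4
m[5] = 2×max(3,2) = 2×3 = 6
m[6] = 3×max(3,2) = 3×3 = 9
m[7] = 2×max(5,6) = 2×6 = 12
m[8] = 2×max(6,9) = 2×9 = 18
m[9] = 3×max(6,9) = 3×9 = 27
m[10] = 2×max(8,18) = 2×18 = 36
One optimal split: 3 + 3 + 2 + 2; product 3×3×2×2 = 36.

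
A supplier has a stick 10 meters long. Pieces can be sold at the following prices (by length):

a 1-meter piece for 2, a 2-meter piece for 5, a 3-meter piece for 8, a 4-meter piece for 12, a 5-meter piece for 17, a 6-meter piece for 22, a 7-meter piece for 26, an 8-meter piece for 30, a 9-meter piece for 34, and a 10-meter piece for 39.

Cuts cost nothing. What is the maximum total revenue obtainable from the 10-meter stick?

Consider every possible first cut. v[k] is the best of p[i]+v[k−i] over all sellable i≤k.
v[1] = 2
v[2] = 5
v[3] = 8
v[4] = 12
v[5] = 17
v[6] = 22
v[7] = 26
v[8] = 30
v[9] = 34
v[10] = 39
Best is to sell the whole 10-meter piece uncut for 39.

39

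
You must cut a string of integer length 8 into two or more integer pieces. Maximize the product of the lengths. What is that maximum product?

18

Define f[k] = max over 1≤i<k of i · max(k−i, f[k−i]); the inner max lets the remainder stay uncut if that's better.
f[2] = 1×max(1,0) = 1×1 = 1
f[3] = 1×max(2,1) = 1×2 = 2
f[4] = 2×max(2,1) = 2×2 = 4
f[5] = 2×max(3,2) = 2×3 = 6
f[6] = 3×max(3,2) = 3×3 = 9
f[7] = 2×max(5,6) = 2×6 = 12
f[8] = 2×max(6,9) = 2×9 = 18
One optimal split: 3 + 3 + 2; product 3×3×2 = 18.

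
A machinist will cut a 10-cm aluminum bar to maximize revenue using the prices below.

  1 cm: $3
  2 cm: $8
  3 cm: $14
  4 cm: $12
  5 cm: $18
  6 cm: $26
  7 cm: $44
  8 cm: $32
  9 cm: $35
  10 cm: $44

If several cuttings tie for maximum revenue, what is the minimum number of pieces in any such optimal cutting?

2

Let r[k] be the best obtainable value from length k. For each k, try every first piece i and keep the best of price[i] + r[k−i].
r[1] = 3
r[2] = 8
r[3] = 14
r[4] = 17  (first piece 1, then r[3]=14)
r[5] = 22  (first piece 2, then r[3]=14)
r[6] = 28  (first piece 3, then r[3]=14)
r[7] = 44
r[8] = 47  (first piece 1, then r[7]=44)
r[9] = 52  (first piece 2, then r[7]=44)
r[10] = 58  (first piece 3, then r[7]=44)
Maximum revenue is $58.
Now minimize piece count subject to staying optimal: for each k, pieces[k] = 1 + min over i with p[i]+r[k−i]=r[k] of pieces[k−i].
pieces[7] = 1
pieces[8] = 2
pieces[9] = 2
pieces[10] = 2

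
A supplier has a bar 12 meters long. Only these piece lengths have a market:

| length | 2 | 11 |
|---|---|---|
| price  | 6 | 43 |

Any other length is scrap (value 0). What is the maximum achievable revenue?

43

Build best[k] bottom-up: best[k] = max over allowed piece i of (p[i] + best[k−i]).
best[1] = 0
best[2] = 6
best[3] = 6
best[4] = 12  (first piece 2, then best[2]=6)
best[5] = 12
best[6] = 18  (first piece 2, then best[4]=12)
best[7] = 18
best[8] = 24  (first piece 2, then best[6]=18)
best[9] = 24
best[10] = 30  (first piece 2, then best[8]=24)
best[11] = 43
best[12] = 43
One optimal cutting: pieces 11 with 1 meter of scrap → 43.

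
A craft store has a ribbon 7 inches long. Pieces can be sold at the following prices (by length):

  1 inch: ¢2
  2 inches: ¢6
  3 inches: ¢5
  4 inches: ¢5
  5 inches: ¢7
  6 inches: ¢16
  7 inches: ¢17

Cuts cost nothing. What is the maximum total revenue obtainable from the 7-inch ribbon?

Build v[k] bottom-up: v[k] = max over allowed piece i of (p[i] + v[k−i]).
v[1] = 2
v[2] = 6
v[3] = 8  (first piece 1, then v[2]=6)
v[4] = 12  (first piece 2, then v[2]=6)
v[5] = 14  (first piece 1, then v[4]=12)
v[6] = 18  (first piece 2, then v[4]=12)
v[7] = 20  (first piece 1, then v[6]=18)
One optimal cutting: 2 + 2 + 2 + 1 → ¢6 + ¢6 + ¢6 + ¢2 = ¢20.

20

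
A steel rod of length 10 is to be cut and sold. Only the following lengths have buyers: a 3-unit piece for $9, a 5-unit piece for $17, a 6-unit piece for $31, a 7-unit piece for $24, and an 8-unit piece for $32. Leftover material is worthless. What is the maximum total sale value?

40

Consider every possible first cut. r[k] is the best of p[i]+r[k−i] over all sellable i≤k.
r[1] = 0
r[2] = 0
r[3] = 9
r[4] = 9
r[5] = max(9+0, 17+0) = 17
r[6] = max(9+9, 17+0, 31+0) = 31
r[7] = max(9+9, 17+0, 31+0, 24+0) = 31
r[8] = max(9+17, 17+9, 31+0, 24+0, 32+0) = 32
r[9] = max(9+31, 17+9, 31+9, 24+0, 32+0) = 40
r[10] = max(9+31, 17+17, 31+9, 24+9, 32+0) = 40
One optimal cutting: pieces 6 + 3 with 1 unit of scrap → $40.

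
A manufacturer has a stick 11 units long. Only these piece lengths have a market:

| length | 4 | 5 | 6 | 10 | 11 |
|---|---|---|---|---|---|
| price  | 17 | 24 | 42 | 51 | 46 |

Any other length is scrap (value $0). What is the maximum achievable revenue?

66

Consider every possible first cut. r[k] is the best of p[i]+r[k−i] over all sellable i≤k.
r[1] = 0
r[2] = 0
r[3] = 0
r[4] = 17
r[5] = max(17+0, 24+0) = 24
r[6] = max(17+0, 24+0, 42+0) = 42
r[7] = max(17+0, 24+0, 42+0) = 42
r[8] = max(17+17, 24+0, 42+0) = 42
r[9] = max(17+24, 24+17, 42+0) = 42
r[10] = max(17+42, 24+24, 42+17, 51+0) = 59
r[11] = max(17+42, 24+42, 42+24, 51+0, 46+0) = 66
One optimal cutting: 6 + 5 → $66.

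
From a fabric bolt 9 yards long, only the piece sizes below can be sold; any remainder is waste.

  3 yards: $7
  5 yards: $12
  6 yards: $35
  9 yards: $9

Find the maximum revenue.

Build f[k] bottom-up: f[k] = max over allowed piece i of (p[i] + f[k−i]).
f[1] = 0
f[2] = 0
f[3] = 7
f[4] = 7
f[5] = max(7+0, 12+0) = 12
f[6] = max(7+7, 12+0, 35+0) = 35
f[7] = max(7+7, 12+0, 35+0) = 35
f[8] = max(7+12, 12+7, 35+0) = 35
f[9] = max(7+35, 12+7, 35+7, 9+0) = 42
One optimal cutting: 6 + 3 → $42.

42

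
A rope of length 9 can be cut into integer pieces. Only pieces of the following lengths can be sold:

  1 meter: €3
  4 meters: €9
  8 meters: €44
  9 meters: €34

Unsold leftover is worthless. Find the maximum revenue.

47

Let r[k] be the best obtainable value from length k. For each k, try every first piece i and keep the best of price[i] + r[k−i].
r[1] = 3
r[2] = 6  (first piece 1, then r[1]=3)
r[3] = 9  (first piece 1, then r[2]=6)
r[4] = 12  (first piece 1, then r[3]=9)
r[5] = 15  (first piece 1, then r[4]=12)
r[6] = 18  (first piece 1, then r[5]=15)
r[7] = 21  (first piece 1, then r[6]=18)
r[8] = 44
r[9] = 47  (first piece 1, then r[8]=44)
One optimal cutting: 8 + 1 → €47.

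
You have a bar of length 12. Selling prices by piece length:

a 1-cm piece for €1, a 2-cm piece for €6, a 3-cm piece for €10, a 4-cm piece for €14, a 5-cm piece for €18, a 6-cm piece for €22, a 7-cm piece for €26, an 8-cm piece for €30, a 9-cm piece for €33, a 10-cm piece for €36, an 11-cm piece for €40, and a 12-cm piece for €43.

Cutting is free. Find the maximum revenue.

44

Build r[k] bottom-up: r[k] = max over allowed piece i of (p[i] + r[k−i]).
r[1] = 1
r[2] = max(1+1, 6+0) = 6
r[3] = max(1+6, 6+1, 10+0) = 10
r[4] = max(1+10, 6+6, 10+1, 14+0) = 14
r[5] = max(1+14, 6+10, 10+6, 14+1, 18+0) = 18
r[6] = max(1+18, 6+14, 10+10, 14+6, 18+1, 22+0) = 22
r[7] = max(1+22, 6+18, 10+14, …, 22+1, 26+0) = 26
r[8] = max(1+26, 6+22, 10+18, …, 26+1, 30+0) = 30
r[9] = max(1+30, 6+26, 10+22, …, 30+1, 33+0) = 33
r[10] = max(1+33, 6+30, 10+26, …, 33+1, 36+0) = 36
r[11] = max(1+36, 6+33, 10+30, …, 36+1, 40+0) = 40
r[12] = max(1+40, 6+36, 10+33, …, 40+1, 43+0) = 44
One optimal cutting: 8 + 4 → €30 + €14 = €44.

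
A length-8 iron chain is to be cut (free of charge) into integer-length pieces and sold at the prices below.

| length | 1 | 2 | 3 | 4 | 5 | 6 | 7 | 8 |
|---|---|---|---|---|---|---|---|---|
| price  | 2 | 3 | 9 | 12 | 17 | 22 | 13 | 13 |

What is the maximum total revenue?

Consider every possible first cut. r[k] is the best of p[i]+r[k−i] over all sellable i≤k.
r[1] = 2
r[2] = 4  (first piece 1, then r[1]=2)
r[3] = 9
r[4] = 12
r[5] = 17
r[6] = 22
r[7] = 24  (first piece 1, then r[6]=22)
r[8] = 26  (first piece 1, then r[7]=24)
One optimal cutting: 6 + 1 + 1 → $22 + $2 + $2 = $26.

26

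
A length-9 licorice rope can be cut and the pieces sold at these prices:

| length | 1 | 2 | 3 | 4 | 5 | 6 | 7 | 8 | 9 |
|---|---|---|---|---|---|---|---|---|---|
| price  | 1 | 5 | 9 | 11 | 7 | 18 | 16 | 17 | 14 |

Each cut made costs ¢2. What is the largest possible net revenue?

25

Build net[k] bottom-up: net[k] = max over allowed piece i of (p[i] + net[k−i]) − 2 per cut.
net[1] = 1
net[2] = 5
net[3] = 9
net[4] = 11
net[5] = 12  (first piece 2, then net[3]=9)
net[6] = 18
net[7] = 18  (first piece 3, then net[4]=11)
net[8] = 21  (first piece 2, then net[6]=18)
net[9] = 25  (first piece 3, then net[6]=18)
One optimal plan: pieces 6 + 3 (1 cut) → ¢27 − ¢2 = ¢25.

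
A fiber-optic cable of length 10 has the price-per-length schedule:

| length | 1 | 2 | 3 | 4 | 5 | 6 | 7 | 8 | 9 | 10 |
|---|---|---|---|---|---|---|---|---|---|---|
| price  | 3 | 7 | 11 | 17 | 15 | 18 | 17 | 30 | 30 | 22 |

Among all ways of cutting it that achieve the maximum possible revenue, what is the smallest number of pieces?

Let r[k] be the best obtainable value from length k. For each k, try every first piece i and keep the best of price[i] + r[k−i].
r[1] = 3
r[2] = max(3+3, 7+0) = 7
r[3] = max(3+7, 7+3, 11+0) = 11
r[4] = max(3+11, 7+7, 11+3, 17+0) = 17
r[5] = max(3+17, 7+11, 11+7, 17+3, 15+0) = 20
r[6] = max(3+20, 7+17, 11+11, 17+7, 15+3, 18+0) = 24
r[7] = max(3+24, 7+20, 11+17, …, 18+3, 17+0) = 28
r[8] = max(3+28, 7+24, 11+20, …, 17+3, 30+0) = 34
r[9] = max(3+34, 7+28, 11+24, …, 30+3, 30+0) = 37
r[10] = max(3+37, 7+34, 11+28, …, 30+3, 22+0) = 41
Maximum revenue is $41.
Now minimize piece count subject to staying optimal: for each k, pieces[k] = 1 + min over i with p[i]+r[k−i]=r[k] of pieces[k−i].
pieces[7] = 2
pieces[8] = 2
pieces[9] = 3
pieces[10] = 3

3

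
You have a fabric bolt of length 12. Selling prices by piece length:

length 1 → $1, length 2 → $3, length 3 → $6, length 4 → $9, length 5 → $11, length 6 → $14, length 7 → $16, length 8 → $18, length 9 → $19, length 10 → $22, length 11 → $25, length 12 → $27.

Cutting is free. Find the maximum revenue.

28

Consider every possible first cut. v[k] is the best of p[i]+v[k−i] over all sellable i≤k.
v[1] = 1
v[2] = max(1+1, 3+0) = 3
v[3] = max(1+3, 3+1, 6+0) = 6
v[4] = max(1+6, 3+3, 6+1, 9+0) = 9
v[5] = max(1+9, 3+6, 6+3, 9+1, 11+0) = 11
v[6] = max(1+11, 3+9, 6+6, 9+3, 11+1, 14+0) = 14
v[7] = max(1+14, 3+11, 6+9, …, 14+1, 16+0) = 16
v[8] = max(1+16, 3+14, 6+11, …, 16+1, 18+0) = 18
v[9] = max(1+18, 3+16, 6+14, …, 18+1, 19+0) = 20
v[10] = max(1+20, 3+18, 6+16, …, 19+1, 22+0) = 23
v[11] = max(1+23, 3+20, 6+18, …, 22+1, 25+0) = 25
v[12] = max(1+25, 3+23, 6+20, …, 25+1, 27+0) = 28
One optimal cutting: 6 + 6 → $14 + $14 = $28.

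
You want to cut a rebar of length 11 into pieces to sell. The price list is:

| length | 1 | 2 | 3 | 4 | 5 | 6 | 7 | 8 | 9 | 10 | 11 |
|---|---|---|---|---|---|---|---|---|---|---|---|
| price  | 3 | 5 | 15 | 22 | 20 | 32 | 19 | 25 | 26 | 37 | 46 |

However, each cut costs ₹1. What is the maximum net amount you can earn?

Let r[k] be the best obtainable value from length k. For each k, try every first piece i and keep the best of price[i] + r[k−i] minus the 1 cut fee when i<k.
r[1] = 3
r[2] = 5  (first piece 1, then r[1]=3)
r[3] = 15
r[4] = 22
r[5] = 24  (first piece 1, then r[4]=22)
r[6] = 32
r[7] = 36  (first piece 3, then r[4]=22)
r[8] = 43  (first piece 4, then r[4]=22)
r[9] = 46  (first piece 3, then r[6]=32)
r[10] = 53  (first piece 4, then r[6]=32)
r[11] = 57  (first piece 3, then r[8]=43)
One optimal plan: pieces 4 + 4 + 3 (2 cuts) → ₹59 − ₹2 = ₹57.

57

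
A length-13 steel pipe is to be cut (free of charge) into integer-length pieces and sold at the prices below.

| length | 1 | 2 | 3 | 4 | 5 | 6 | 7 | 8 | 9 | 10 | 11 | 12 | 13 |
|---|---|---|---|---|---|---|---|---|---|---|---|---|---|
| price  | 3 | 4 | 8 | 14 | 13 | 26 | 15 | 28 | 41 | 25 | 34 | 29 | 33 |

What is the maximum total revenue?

Let R[k] be the best obtainable value from length k. For each k, try every first piece i and keep the best of price[i] + R[k−i].
R[1] = 3
R[2] = max(3+3, 4+0) = 6
R[3] = max(3+6, 4+3, 8+0) = 9
R[4] = max(3+9, 4+6, 8+3, 14+0) = 14
R[5] = max(3+14, 4+9, 8+6, 14+3, 13+0) = 17
R[6] = max(3+17, 4+14, 8+9, 14+6, 13+3, 26+0) = 26
R[7] = max(3+26, 4+17, 8+14, …, 26+3, 15+0) = 29
R[8] = max(3+29, 4+26, 8+17, …, 15+3, 28+0) = 32
R[9] = max(3+32, 4+29, 8+26, …, 28+3, 41+0) = 41
R[10] = max(3+41, 4+32, 8+29, …, 41+3, 25+0) = 44
R[11] = max(3+44, 4+41, 8+32, …, 25+3, 34+0) = 47
R[12] = max(3+47, 4+44, 8+41, …, 34+3, 29+0) = 52
R[13] = max(3+52, 4+47, 8+44, …, 29+3, 33+0) = 55
One optimal cutting: 6 + 6 + 1 → $26 + $26 + $3 = $55.

55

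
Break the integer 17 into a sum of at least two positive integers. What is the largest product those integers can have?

Let f[k] be the best product for length k (with at least one cut). For each first piece i, the rest contributes max(k−i, f[k−i]).
Small cases: f[2]=1, f[3]=2, f[4]=4, f[5]=6, f[6]=9, f[7]=12, f[8]=18, f[9]=27.
f[10] = 2×max(8,18) = 2×18 = 36
f[11] = 2×max(9,27) = 2×27 = 54
f[12] = 3×max(9,27) = 3×27 = 81
f[13] = 2×max(11,54) = 2×54 = 108
f[14] = 2×max(12,81) = 2×81 = 162
f[15] = 3×max(12,81) = 3×81 = 243
f[16] = 2×max(14,162) = 2×162 = 324
f[17] = 2×max(15,243) = 2×243 = 486
One optimal split: 3 + 3 + 3 + 3 + 3 + 2; product 3×3×3×3×3×2 = 486.

486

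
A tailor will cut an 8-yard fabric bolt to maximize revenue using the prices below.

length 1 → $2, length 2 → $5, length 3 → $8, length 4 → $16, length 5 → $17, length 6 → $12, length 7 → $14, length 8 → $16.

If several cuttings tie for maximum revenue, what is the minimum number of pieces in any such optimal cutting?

2

Build r[k] bottom-up: r[k] = max over allowed piece i of (p[i] + r[k−i]).
r[1] = 2
r[2] = 5
r[3] = 8
r[4] = 16
r[5] = 18  (first piece 1, then r[4]=16)
r[6] = 21  (first piece 2, then r[4]=16)
r[7] = 24  (first piece 3, then r[4]=16)
r[8] = 32  (first piece 4, then r[4]=16)
Maximum revenue is $32.
Now minimize piece count subject to staying optimal: for each k, pieces[k] = 1 + min over i with p[i]+r[k−i]=r[k] of pieces[k−i].
pieces[5] = 2
pieces[6] = 2
pieces[7] = 2
pieces[8] = 2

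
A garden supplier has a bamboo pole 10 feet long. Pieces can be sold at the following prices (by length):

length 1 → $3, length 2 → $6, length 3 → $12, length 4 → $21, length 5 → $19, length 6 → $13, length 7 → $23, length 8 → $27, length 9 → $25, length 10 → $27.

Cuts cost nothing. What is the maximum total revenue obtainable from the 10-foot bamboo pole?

48

Build best[k] bottom-up: best[k] = max over allowed piece i of (p[i] + best[k−i]).
best[1] = 3
best[2] = max(3+3, 6+0) = 6
best[3] = max(3+6, 6+3, 12+0) = 12
best[4] = max(3+12, 6+6, 12+3, 21+0) = 21
best[5] = max(3+21, 6+12, 12+6, 21+3, 19+0) = 24
best[6] = max(3+24, 6+21, 12+12, 21+6, 19+3, 13+0) = 27
best[7] = max(3+27, 6+24, 12+21, …, 13+3, 23+0) = 33
best[8] = max(3+33, 6+27, 12+24, …, 23+3, 27+0) = 42
best[9] = max(3+42, 6+33, 12+27, …, 27+3, 25+0) = 45
best[10] = max(3+45, 6+42, 12+33, …, 25+3, 27+0) = 48
One optimal cutting: 4 + 4 + 1 + 1 → $21 + $21 + $3 + $3 = $48.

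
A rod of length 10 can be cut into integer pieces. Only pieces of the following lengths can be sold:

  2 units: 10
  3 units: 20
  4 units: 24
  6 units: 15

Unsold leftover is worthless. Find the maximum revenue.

Let f[k] be the best obtainable value from length k. For each k, try every first piece i and keep the best of price[i] + f[k−i].
f[1] = 0
f[2] = 10
f[3] = max(10+0, 20+0) = 20
f[4] = max(10+10, 20+0, 24+0) = 24
f[5] = max(10+20, 20+10, 24+0) = 30
f[6] = max(10+24, 20+20, 24+10, 15+0) = 40
f[7] = max(10+30, 20+24, 24+20, 15+0) = 44
f[8] = max(10+40, 20+30, 24+24, 15+10) = 50
f[9] = max(10+44, 20+40, 24+30, 15+20) = 60
f[10] = max(10+50, 20+44, 24+40, 15+24) = 64
One optimal cutting: 4 + 3 + 3 → 64.

64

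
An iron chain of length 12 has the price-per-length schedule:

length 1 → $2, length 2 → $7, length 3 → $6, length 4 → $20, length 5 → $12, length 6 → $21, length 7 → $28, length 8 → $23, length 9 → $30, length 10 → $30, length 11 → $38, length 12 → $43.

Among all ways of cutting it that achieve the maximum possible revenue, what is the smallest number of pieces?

3

Let r[k] be the best obtainable value from length k. For each k, try every first piece i and keep the best of price[i] + r[k−i].
r[1] = 2
r[2] = max(2+2, 7+0) = 7
r[3] = max(2+7, 7+2, 6+0) = 9
r[4] = max(2+9, 7+7, 6+2, 20+0) = 20
r[5] = max(2+20, 7+9, 6+7, 20+2, 12+0) = 22
r[6] = max(2+22, 7+20, 6+9, 20+7, 12+2, 21+0) = 27
r[7] = max(2+27, 7+22, 6+20, …, 21+2, 28+0) = 29
r[8] = max(2+29, 7+27, 6+22, …, 28+2, 23+0) = 40
r[9] = max(2+40, 7+29, 6+27, …, 23+2, 30+0) = 42
r[10] = max(2+42, 7+40, 6+29, …, 30+2, 30+0) = 47
r[11] = max(2+47, 7+42, 6+40, …, 30+2, 38+0) = 49
r[12] = max(2+49, 7+47, 6+42, …, 38+2, 43+0) = 60
Maximum revenue is $60.
Now minimize piece count subject to staying optimal: for each k, pieces[k] = 1 + min over i with p[i]+r[k−i]=r[k] of pieces[k−i].
pieces[9] = 3
pieces[10] = 3
pieces[11] = 4
pieces[12] = 3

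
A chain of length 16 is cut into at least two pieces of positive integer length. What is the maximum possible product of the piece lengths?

Define m[k] = max over 1≤i<k of i · max(k−i, m[k−i]); the inner max lets the remainder stay uncut if that's better.
m[2] = 1*max(1,0) = 1*1 = 1
m[3] = max(1*2, 2*1) = 2
m[4] = max(1*3, 2*2, 3*1) = 4
m[5] = max(1*4, 2*3, 3*2, 4*1) = 6
m[6] = max(1*6, 2*4, 3*3, 4*2, 5*1) = 9
m[7] = max(1*9, 2*6, 3*4, 4*3, 5*2, 6*1) = 12
m[8] = max(1*12, 2*9, 3*6, …, 6*2, 7*1) = 18
m[9] = max(1*18, 2*12, 3*9, …, 7*2, 8*1) = 27
m[10] = max(1*27, 2*18, 3*12, …, 8*2, 9*1) = 36
m[11] = max(1*36, 2*27, 3*18, …, 9*2, 10*1) = 54
m[12] = max(1*54, 2*36, 3*27, …, 10*2, 11*1) = 81
m[13] = max(1*81, 2*54, 3*36, …, 11*2, 12*1) = 108
m[14] = max(1*108, 2*81, 3*54, …, 12*2, 13*1) = 162
m[15] = max(1*162, 2*108, 3*81, …, 13*2, 14*1) = 243
m[16] = max(1*243, 2*162, 3*108, …, 14*2, 15*1) = 324
One optimal split: 3 + 3 + 3 + 3 + 2 + 2; product 3*3*3*3*2*2 = 324.

324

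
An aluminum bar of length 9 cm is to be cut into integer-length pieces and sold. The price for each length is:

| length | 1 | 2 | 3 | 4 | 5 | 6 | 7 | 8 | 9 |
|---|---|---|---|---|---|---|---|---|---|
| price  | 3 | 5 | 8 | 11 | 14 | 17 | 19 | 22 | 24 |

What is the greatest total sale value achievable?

27

Build v[k] bottom-up: v[k] = max over allowed piece i of (p[i] + v[k−i]).
v[1] = 3
v[2] = 6  (first piece 1, then v[1]=3)
v[3] = 9  (first piece 1, then v[2]=6)
v[4] = 12  (first piece 1, then v[3]=9)
v[5] = 15  (first piece 1, then v[4]=12)
v[6] = 18  (first piece 1, then v[5]=15)
v[7] = 21  (first piece 1, then v[6]=18)
v[8] = 24  (first piece 1, then v[7]=21)
v[9] = 27  (first piece 1, then v[8]=24)
One optimal cutting: 1 + 1 + 1 + 1 + 1 + 1 + 1 + 1 + 1 → $3 + $3 + $3 + $3 + $3 + $3 + $3 + $3 + $3 = $27.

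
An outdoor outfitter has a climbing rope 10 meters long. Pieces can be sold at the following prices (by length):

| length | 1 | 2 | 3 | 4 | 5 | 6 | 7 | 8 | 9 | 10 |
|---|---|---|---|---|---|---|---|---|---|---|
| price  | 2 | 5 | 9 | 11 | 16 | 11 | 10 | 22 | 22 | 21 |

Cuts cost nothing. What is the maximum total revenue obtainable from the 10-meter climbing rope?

32

Let v[k] be the best obtainable value from length k. For each k, try every first piece i and keep the best of price[i] + v[k−i].
v[1] = 2
v[2] = 5
v[3] = 9
v[4] = 11  (first piece 1, then v[3]=9)
v[5] = 16
v[6] = 18  (first piece 1, then v[5]=16)
v[7] = 21  (first piece 2, then v[5]=16)
v[8] = 25  (first piece 3, then v[5]=16)
v[9] = 27  (first piece 1, then v[8]=25)
v[10] = 32  (first piece 5, then v[5]=16)
One optimal cutting: 5 + 5 → €16 + €16 = €32.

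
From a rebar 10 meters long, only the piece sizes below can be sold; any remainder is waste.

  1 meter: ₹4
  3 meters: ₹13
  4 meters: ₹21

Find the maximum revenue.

50

Build r[k] bottom-up: r[k] = max over allowed piece i of (p[i] + r[k−i]).
r[1] = 4
r[2] = 8  (first piece 1, then r[1]=4)
r[3] = max(4+8, 13+0) = 13
r[4] = max(4+13, 13+4, 21+0) = 21
r[5] = max(4+21, 13+8, 21+4) = 25
r[6] = max(4+25, 13+13, 21+8) = 29
r[7] = max(4+29, 13+21, 21+13) = 34
r[8] = max(4+34, 13+25, 21+21) = 42
r[9] = max(4+42, 13+29, 21+25) = 46
r[10] = max(4+46, 13+34, 21+29) = 50
One optimal cutting: 4 + 4 + 1 + 1 → ₹50.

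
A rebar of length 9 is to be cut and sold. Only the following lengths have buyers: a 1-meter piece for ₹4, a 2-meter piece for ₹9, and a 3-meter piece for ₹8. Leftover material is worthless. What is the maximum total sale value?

40

Build r[k] bottom-up: r[k] = max over allowed piece i of (p[i] + r[k−i]).
r[1] = 4
r[2] = 9
r[3] = 13  (first piece 1, then r[2]=9)
r[4] = 18  (first piece 2, then r[2]=9)
r[5] = 22  (first piece 1, then r[4]=18)
r[6] = 27  (first piece 2, then r[4]=18)
r[7] = 31  (first piece 1, then r[6]=27)
r[8] = 36  (first piece 2, then r[6]=27)
r[9] = 40  (first piece 1, then r[8]=36)
One optimal cutting: 2 + 2 + 2 + 2 + 1 → ₹40.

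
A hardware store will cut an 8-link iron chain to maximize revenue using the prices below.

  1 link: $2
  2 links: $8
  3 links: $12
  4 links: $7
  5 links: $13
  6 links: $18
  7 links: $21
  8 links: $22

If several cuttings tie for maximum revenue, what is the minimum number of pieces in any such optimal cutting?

3

Build r[k] bottom-up: r[k] = max over allowed piece i of (p[i] + r[k−i]).
r[1] = 2
r[2] = max(2+2, 8+0) = 8
r[3] = max(2+8, 8+2, 12+0) = 12
r[4] = max(2+12, 8+8, 12+2, 7+0) = 16
r[5] = max(2+16, 8+12, 12+8, 7+2, 13+0) = 20
r[6] = max(2+20, 8+16, 12+12, 7+8, 13+2, 18+0) = 24
r[7] = max(2+24, 8+20, 12+16, …, 18+2, 21+0) = 28
r[8] = max(2+28, 8+24, 12+20, …, 21+2, 22+0) = 32
Maximum revenue is $32.
Now minimize piece count subject to staying optimal: for each k, pieces[k] = 1 + min over i with p[i]+r[k−i]=r[k] of pieces[k−i].
pieces[5] = 2
pieces[6] = 2
pieces[7] = 3
pieces[8] = 3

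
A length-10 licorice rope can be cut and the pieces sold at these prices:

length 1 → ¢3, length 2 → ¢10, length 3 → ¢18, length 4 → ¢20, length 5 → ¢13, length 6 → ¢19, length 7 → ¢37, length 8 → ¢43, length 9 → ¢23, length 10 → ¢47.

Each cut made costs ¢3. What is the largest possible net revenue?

Let r[k] be the best obtainable value from length k. For each k, try every first piece i and keep the best of price[i] + r[k−i] minus the 3 cut fee when i<k.
r[1] = 3
r[2] = 10
r[3] = 18
r[4] = 20
r[5] = 25  (first piece 2, then r[3]=18)
r[6] = 33  (first piece 3, then r[3]=18)
r[7] = 37
r[8] = 43
r[9] = 48  (first piece 3, then r[6]=33)
r[10] = 52  (first piece 3, then r[7]=37)
One optimal plan: pieces 7 + 3 (1 cut) → ¢55 − ¢3 = ¢52.

52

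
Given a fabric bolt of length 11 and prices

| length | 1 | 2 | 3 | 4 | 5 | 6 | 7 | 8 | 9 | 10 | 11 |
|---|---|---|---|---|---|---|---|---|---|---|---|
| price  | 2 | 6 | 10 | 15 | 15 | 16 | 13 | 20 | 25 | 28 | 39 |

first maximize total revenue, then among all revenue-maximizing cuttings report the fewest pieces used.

Build r[k] bottom-up: r[k] = max over allowed piece i of (p[i] + r[k−i]).
r[1] = 2
r[2] = 6
r[3] = 10
r[4] = 15
r[5] = 17  (first piece 1, then r[4]=15)
r[6] = 21  (first piece 2, then r[4]=15)
r[7] = 25  (first piece 3, then r[4]=15)
r[8] = 30  (first piece 4, then r[4]=15)
r[9] = 32  (first piece 1, then r[8]=30)
r[10] = 36  (first piece 2, then r[8]=30)
r[11] = 40  (first piece 3, then r[8]=30)
Maximum revenue is $40.
Now minimize piece count subject to staying optimal: for each k, pieces[k] = 1 + min over i with p[i]+r[k−i]=r[k] of pieces[k−i].
pieces[8] = 2
pieces[9] = 3
pieces[10] = 3
pieces[11] = 3

3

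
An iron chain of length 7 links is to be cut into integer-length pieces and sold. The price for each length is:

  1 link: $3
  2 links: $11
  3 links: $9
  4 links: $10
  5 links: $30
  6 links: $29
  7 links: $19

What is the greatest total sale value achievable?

Consider every possible first cut. r[k] is the best of p[i]+r[k−i] over all sellable i≤k.
r[1] = 3
r[2] = 11
r[3] = 14  (first piece 1, then r[2]=11)
r[4] = 22  (first piece 2, then r[2]=11)
r[5] = 30
r[6] = 33  (first piece 1, then r[5]=30)
r[7] = 41  (first piece 2, then r[5]=30)
One optimal cutting: 5 + 2 → $30 + $11 = $41.

41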